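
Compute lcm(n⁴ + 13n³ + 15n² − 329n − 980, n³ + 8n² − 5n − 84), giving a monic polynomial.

Euclidean algorithm in ℚ[n]:
  n⁴ + 13n³ + 15n² − 329n − 980 = (n + 5)(n³ + 8n² − 5n − 84) + (−20n² − 220n − 560)
  n³ + 8n² − 5n − 84 = (−(1/20)n + 3/20)(−20n² − 220n − 560) + (0)
Last nonzero remainder: −20n² − 220n − 560. Dividing through by −20 gives the monic gcd n² + 11n + 28.
Then lcm(f, g) = f·g / gcd(f, g); expanding and making the result monic gives the answer.

n⁵ + 10n⁴ − 24n³ − 374n² + 7n + 2940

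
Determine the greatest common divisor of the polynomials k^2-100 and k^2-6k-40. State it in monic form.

k-10

Euclidean algorithm in ℚ[k]:
  k^2-100 = (k^2-6k-40) + (6k-60)
  k^2-6k-40 = ((1/6)k+2/3)(6k-60) + (0)
Last nonzero remainder: 6k-60. Dividing through by 6 gives the monic gcd k-10.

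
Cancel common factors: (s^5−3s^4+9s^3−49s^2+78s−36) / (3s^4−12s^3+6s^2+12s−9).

(s^2+2s+12)/(3s+3)

Apply the Euclidean algorithm:
  s^5−3s^4+9s^3−49s^2+78s−36 = ((1/3)s+1/3)(3s^4−12s^3+6s^2+12s−9) + (11s^3−55s^2+77s−33)
  3s^4−12s^3+6s^2+12s−9 = ((3/11)s+3/11)(11s^3−55s^2+77s−33) + (0)
Last nonzero remainder: 11s^3−55s^2+77s−33. Dividing through by 11 gives the monic gcd s^3−5s^2+7s−3.
Cancel s^3−5s^2+7s−3 from numerator and denominator to get the reduced form.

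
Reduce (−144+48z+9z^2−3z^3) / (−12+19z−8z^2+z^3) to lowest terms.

Repeated division with remainder:
  −3z^3+9z^2+48z−144 = (−3)(z^3−8z^2+19z−12) + (−15z^2+105z−180)
  z^3−8z^2+19z−12 = (−(1/15)z+1/15)(−15z^2+105z−180) + (0)
Last nonzero remainder: −15z^2+105z−180. Dividing through by −15 gives the monic gcd z^2−7z+12.
Cancel z^2−7z+12 from numerator and denominator to get the reduced form.

(−12−3z)/(−1+z)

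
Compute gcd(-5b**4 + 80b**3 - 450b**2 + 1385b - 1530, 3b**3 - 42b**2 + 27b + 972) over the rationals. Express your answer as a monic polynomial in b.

b - 9

Repeated division with remainder:
  -5b**4 + 80b**3 - 450b**2 + 1385b - 1530 = (-(5/3)b + 10/3)(3b**3 - 42b**2 + 27b + 972) + (-265b**2 + 2915b - 4770)
  3b**3 - 42b**2 + 27b + 972 = (-(3/265)b + 9/265)(-265b**2 + 2915b - 4770) + (-126b + 1134)
  -265b**2 + 2915b - 4770 = ((265/126)b - 265/63)(-126b + 1134) + (0)
Last nonzero remainder: -126b + 1134. Dividing through by -126 gives the monic gcd b - 9.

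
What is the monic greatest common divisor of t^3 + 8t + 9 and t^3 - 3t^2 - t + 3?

Apply the Euclidean algorithm:
  t^3 + 8t + 9 = (t^3 - 3t^2 - t + 3) + (3t^2 + 9t + 6)
  t^3 - 3t^2 - t + 3 = ((1/3)t - 2)(3t^2 + 9t + 6) + (15t + 15)
  3t^2 + 9t + 6 = ((1/5)t + 2/5)(15t + 15) + (0)
Last nonzero remainder: 15t + 15. Dividing through by 15 gives the monic gcd t + 1.

t + 1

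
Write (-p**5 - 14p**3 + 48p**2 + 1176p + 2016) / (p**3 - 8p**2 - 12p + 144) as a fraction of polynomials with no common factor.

(-p**3 - 2p**2 - 42p - 84)/(p - 6)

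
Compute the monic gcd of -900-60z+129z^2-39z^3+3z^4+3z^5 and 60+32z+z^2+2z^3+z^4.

20+4z-z^2+z^3

Repeated division with remainder:
  3z^5+3z^4-39z^3+129z^2-60z-900 = (3z-3)(z^4+2z^3+z^2+32z+60) + (-36z^3+36z^2-144z-720)
  z^4+2z^3+z^2+32z+60 = (-(1/36)z-1/12)(-36z^3+36z^2-144z-720) + (0)
Last nonzero remainder: -36z^3+36z^2-144z-720. Dividing through by -36 gives the monic gcd z^3-z^2+4z+20.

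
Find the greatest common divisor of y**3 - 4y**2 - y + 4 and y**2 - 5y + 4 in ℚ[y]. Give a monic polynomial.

Euclidean algorithm in ℚ[y]:
  y**3 - 4y**2 - y + 4 = (y + 1)(y**2 - 5y + 4) + (0)
The last nonzero remainder y**2 - 5y + 4 is already monic.

y**2 - 5y + 4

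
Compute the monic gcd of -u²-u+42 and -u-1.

1

By polynomial division,
  -u²-u+42 = (u)(-u-1) + (42)
  -u-1 = (-(1/42)u-1/42)(42) + (0)
The last nonzero remainder is the constant 42, so the polynomials are coprime and gcd = 1.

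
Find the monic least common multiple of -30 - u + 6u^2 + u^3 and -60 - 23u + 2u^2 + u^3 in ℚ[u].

600 + 50u - 149u^2 - 27u^3 + 5u^4 + u^5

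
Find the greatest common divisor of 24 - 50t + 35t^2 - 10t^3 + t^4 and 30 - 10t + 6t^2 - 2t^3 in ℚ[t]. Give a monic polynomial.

Repeated division with remainder:
  t^4 - 10t^3 + 35t^2 - 50t + 24 = (-(1/2)t + 7/2)(-2t^3 + 6t^2 - 10t + 30) + (9t^2 - 81)
  -2t^3 + 6t^2 - 10t + 30 = (-(2/9)t + 2/3)(9t^2 - 81) + (-28t + 84)
  9t^2 - 81 = (-(9/28)t - 27/28)(-28t + 84) + (0)
Last nonzero remainder: -28t + 84. Dividing through by -28 gives the monic gcd t - 3.

-3 + t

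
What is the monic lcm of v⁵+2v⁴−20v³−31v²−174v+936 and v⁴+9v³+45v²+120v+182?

v⁷+8v⁶+6v⁵−123v⁴−640v³−542v²+3180v+13104

By polynomial division,
  v⁵+2v⁴−20v³−31v²−174v+936 = (v−7)(v⁴+9v³+45v²+120v+182) + (−2v³+164v²+484v+2210)
  v⁴+9v³+45v²+120v+182 = (−(1/2)v−91/2)(−2v³+164v²+484v+2210) + (7749v²+23247v+100737)
  −2v³+164v²+484v+2210 = (−(2/7749)v+170/7749)(7749v²+23247v+100737) + (0)
Last nonzero remainder: 7749v²+23247v+100737. Dividing through by 7749 gives the monic gcd v²+3v+13.
Then lcm(f, g) = f·g / gcd(f, g); expanding and making the result monic gives the answer.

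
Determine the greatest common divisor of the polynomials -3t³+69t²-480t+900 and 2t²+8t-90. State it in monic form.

Apply the Euclidean algorithm:
  -3t³+69t²-480t+900 = (-(3/2)t+81/2)(2t²+8t-90) + (-939t+4545)
  2t²+8t-90 = (-(2/939)t-5534/293907)(-939t+4545) + (-433200/97969)
  -939t+4545 = ((30664297/144400)t-29684607/28880)(-433200/97969) + (0)
The last nonzero remainder is the constant -433200/97969, so the polynomials are coprime and gcd = 1.

1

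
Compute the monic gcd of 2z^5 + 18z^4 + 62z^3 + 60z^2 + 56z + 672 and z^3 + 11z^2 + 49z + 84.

z^3 + 11z^2 + 49z + 84

Apply the Euclidean algorithm:
  2z^5 + 18z^4 + 62z^3 + 60z^2 + 56z + 672 = (2z^2 - 4z + 8)(z^3 + 11z^2 + 49z + 84) + (0)
The last nonzero remainder z^3 + 11z^2 + 49z + 84 is already monic.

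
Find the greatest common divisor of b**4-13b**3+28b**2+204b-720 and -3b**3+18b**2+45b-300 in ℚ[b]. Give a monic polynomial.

b**2-b-20

Apply the Euclidean algorithm:
  b**4-13b**3+28b**2+204b-720 = (-(1/3)b+7/3)(-3b**3+18b**2+45b-300) + (b**2-b-20)
  -3b**3+18b**2+45b-300 = (-3b+15)(b**2-b-20) + (0)
The last nonzero remainder b**2-b-20 is already monic.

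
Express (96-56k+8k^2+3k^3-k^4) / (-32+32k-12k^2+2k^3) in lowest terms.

Euclidean algorithm in ℚ[k]:
  -k^4+3k^3+8k^2-56k+96 = (-(1/2)k-3/2)(2k^3-12k^2+32k-32) + (6k^2-24k+48)
  2k^3-12k^2+32k-32 = ((1/3)k-2/3)(6k^2-24k+48) + (0)
Last nonzero remainder: 6k^2-24k+48. Dividing through by 6 gives the monic gcd k^2-4k+8.
Cancel k^2-4k+8 from numerator and denominator to get the reduced form.

(12-k-k^2)/(-4+2k)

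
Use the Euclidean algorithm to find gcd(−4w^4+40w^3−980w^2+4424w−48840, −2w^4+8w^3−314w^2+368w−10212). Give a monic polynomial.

By polynomial division,
  −4w^4+40w^3−980w^2+4424w−48840 = (2)(−2w^4+8w^3−314w^2+368w−10212) + (24w^3−352w^2+3688w−28416)
  −2w^4+8w^3−314w^2+368w−10212 = (−(1/12)w−8/9)(24w^3−352w^2+3688w−28416) + (−(2876/9)w^2+(11504/9)w−106412/3)
  24w^3−352w^2+3688w−28416 = (−(54/719)w+576/719)(−(2876/9)w^2+(11504/9)w−106412/3) + (0)
Last nonzero remainder: −(2876/9)w^2+(11504/9)w−106412/3. Dividing through by −2876/9 gives the monic gcd w^2−4w+111.

w^2−4w+111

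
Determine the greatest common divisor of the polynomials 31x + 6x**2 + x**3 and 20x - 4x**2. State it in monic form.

x

By polynomial division,
  x**3 + 6x**2 + 31x = (-(1/4)x - 11/4)(-4x**2 + 20x) + (86x)
  -4x**2 + 20x = (-(2/43)x + 10/43)(86x) + (0)
Last nonzero remainder: 86x. Dividing through by 86 gives the monic gcd x.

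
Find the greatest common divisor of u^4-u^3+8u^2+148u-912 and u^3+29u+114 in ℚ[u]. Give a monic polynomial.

Apply the Euclidean algorithm:
  u^4-u^3+8u^2+148u-912 = (u-1)(u^3+29u+114) + (-21u^2+63u-798)
  u^3+29u+114 = (-(1/21)u-1/7)(-21u^2+63u-798) + (0)
Last nonzero remainder: -21u^2+63u-798. Dividing through by -21 gives the monic gcd u^2-3u+38.

u^2-3u+38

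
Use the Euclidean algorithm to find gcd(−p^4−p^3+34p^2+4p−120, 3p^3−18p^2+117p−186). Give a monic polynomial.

Apply the Euclidean algorithm:
  −p^4−p^3+34p^2+4p−120 = (−(1/3)p−7/3)(3p^3−18p^2+117p−186) + (31p^2+215p−554)
  3p^3−18p^2+117p−186 = ((3/31)p−1203/961)(31p^2+215p−554) + ((422604/961)p−845208/961)
  31p^2+215p−554 = ((29791/422604)p+266197/422604)((422604/961)p−845208/961) + (0)
Last nonzero remainder: (422604/961)p−845208/961. Dividing through by 422604/961 gives the monic gcd p−2.

p−2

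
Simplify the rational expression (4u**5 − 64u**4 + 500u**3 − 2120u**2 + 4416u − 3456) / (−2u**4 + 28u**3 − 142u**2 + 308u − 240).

(−2u**2 + 14u − 72)/(u − 5)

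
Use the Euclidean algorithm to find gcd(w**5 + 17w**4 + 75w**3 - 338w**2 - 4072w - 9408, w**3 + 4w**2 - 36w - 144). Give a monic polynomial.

By polynomial division,
  w**5 + 17w**4 + 75w**3 - 338w**2 - 4072w - 9408 = (w**2 + 13w + 59)(w**3 + 4w**2 - 36w - 144) + (38w**2 - 76w - 912)
  w**3 + 4w**2 - 36w - 144 = ((1/38)w + 3/19)(38w**2 - 76w - 912) + (0)
Last nonzero remainder: 38w**2 - 76w - 912. Dividing through by 38 gives the monic gcd w**2 - 2w - 24.

w**2 - 2w - 24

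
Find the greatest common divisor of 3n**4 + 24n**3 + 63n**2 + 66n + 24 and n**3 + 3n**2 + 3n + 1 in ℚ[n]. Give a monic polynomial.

n**2 + 2n + 1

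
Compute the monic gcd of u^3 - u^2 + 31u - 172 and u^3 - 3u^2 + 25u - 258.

u^2 + 3u + 43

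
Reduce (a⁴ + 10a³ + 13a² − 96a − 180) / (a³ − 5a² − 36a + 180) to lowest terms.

(a³ + 4a² − 11a − 30)/(a² − 11a + 30)

Apply the Euclidean algorithm:
  a⁴ + 10a³ + 13a² − 96a − 180 = (a + 15)(a³ − 5a² − 36a + 180) + (124a² + 264a − 2880)
  a³ − 5a² − 36a + 180 = ((1/124)a − 221/3844)(124a² + 264a − 2880) + ((2310/961)a + 13860/961)
  124a² + 264a − 2880 = ((59582/1155)a − 15376/77)((2310/961)a + 13860/961) + (0)
Last nonzero remainder: (2310/961)a + 13860/961. Dividing through by 2310/961 gives the monic gcd a + 6.
Cancel a + 6 from numerator and denominator to get the reduced form.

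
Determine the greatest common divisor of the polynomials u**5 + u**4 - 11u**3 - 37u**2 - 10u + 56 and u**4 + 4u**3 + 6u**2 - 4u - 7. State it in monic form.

Repeated division with remainder:
  u**5 + u**4 - 11u**3 - 37u**2 - 10u + 56 = (u - 3)(u**4 + 4u**3 + 6u**2 - 4u - 7) + (-5u**3 - 15u**2 - 15u + 35)
  u**4 + 4u**3 + 6u**2 - 4u - 7 = (-(1/5)u - 1/5)(-5u**3 - 15u**2 - 15u + 35) + (0)
Last nonzero remainder: -5u**3 - 15u**2 - 15u + 35. Dividing through by -5 gives the monic gcd u**3 + 3u**2 + 3u - 7.

u**3 + 3u**2 + 3u - 7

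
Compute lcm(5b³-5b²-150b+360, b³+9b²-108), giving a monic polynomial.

Repeated division with remainder:
  5b³-5b²-150b+360 = (5)(b³+9b²-108) + (-50b²-150b+900)
  b³+9b²-108 = (-(1/50)b-3/25)(-50b²-150b+900) + (0)
Last nonzero remainder: -50b²-150b+900. Dividing through by -50 gives the monic gcd b²+3b-18.
Then lcm(f, g) = f·g / gcd(f, g); expanding and making the result monic gives the answer.

b⁴+5b³-36b²-108b+432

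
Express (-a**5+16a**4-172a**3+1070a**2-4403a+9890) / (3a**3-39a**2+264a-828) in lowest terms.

Repeated division with remainder:
  -a**5+16a**4-172a**3+1070a**2-4403a+9890 = (-(1/3)a**2+a-15)(3a**3-39a**2+264a-828) + (-55a**2+385a-2530)
  3a**3-39a**2+264a-828 = (-(3/55)a+18/55)(-55a**2+385a-2530) + (0)
Last nonzero remainder: -55a**2+385a-2530. Dividing through by -55 gives the monic gcd a**2-7a+46.
Cancel a**2-7a+46 from numerator and denominator to get the reduced form.

(-a**3+9a**2-63a+215)/(3a-18)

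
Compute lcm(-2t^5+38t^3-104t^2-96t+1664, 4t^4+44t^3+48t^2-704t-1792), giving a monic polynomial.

Repeated division with remainder:
  -2t^5+38t^3-104t^2-96t+1664 = (-(1/2)t+11/2)(4t^4+44t^3+48t^2-704t-1792) + (-180t^3-720t^2+2880t+11520)
  4t^4+44t^3+48t^2-704t-1792 = (-(1/45)t-7/45)(-180t^3-720t^2+2880t+11520) + (0)
Last nonzero remainder: -180t^3-720t^2+2880t+11520. Dividing through by -180 gives the monic gcd t^3+4t^2-16t-64.
Then lcm(f, g) = f·g / gcd(f, g); expanding and making the result monic gives the answer.

t^6+7t^5-19t^4-81t^3+412t^2-496t-5824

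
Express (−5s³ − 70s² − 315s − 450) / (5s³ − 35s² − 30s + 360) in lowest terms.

(−s² − 11s − 30)/(s² − 10s + 24)

Apply the Euclidean algorithm:
  −5s³ − 70s² − 315s − 450 = (−1)(5s³ − 35s² − 30s + 360) + (−105s² − 345s − 90)
  5s³ − 35s² − 30s + 360 = (−(1/21)s + 24/49)(−105s² − 345s − 90) + ((6600/49)s + 19800/49)
  −105s² − 345s − 90 = (−(343/440)s − 49/220)((6600/49)s + 19800/49) + (0)
Last nonzero remainder: (6600/49)s + 19800/49. Dividing through by 6600/49 gives the monic gcd s + 3.
Cancel s + 3 from numerator and denominator to get the reduced form.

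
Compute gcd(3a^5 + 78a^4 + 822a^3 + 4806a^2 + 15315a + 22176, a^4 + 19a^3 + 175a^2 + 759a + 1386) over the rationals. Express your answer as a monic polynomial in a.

a^2 + 8a + 21

Repeated division with remainder:
  3a^5 + 78a^4 + 822a^3 + 4806a^2 + 15315a + 22176 = (3a + 21)(a^4 + 19a^3 + 175a^2 + 759a + 1386) + (-102a^3 - 1146a^2 - 4782a - 6930)
  a^4 + 19a^3 + 175a^2 + 759a + 1386 = (-(1/102)a - 22/289)(-102a^3 - 1146a^2 - 4782a - 6930) + ((11814/289)a^2 + (94512/289)a + 248094/289)
  -102a^3 - 1146a^2 - 4782a - 6930 = (-(4913/1969)a - 1445/179)((11814/289)a^2 + (94512/289)a + 248094/289) + (0)
Last nonzero remainder: (11814/289)a^2 + (94512/289)a + 248094/289. Dividing through by 11814/289 gives the monic gcd a^2 + 8a + 21.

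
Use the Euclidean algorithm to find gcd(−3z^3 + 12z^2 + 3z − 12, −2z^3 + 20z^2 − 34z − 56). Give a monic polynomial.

Euclidean algorithm in ℚ[z]:
  −3z^3 + 12z^2 + 3z − 12 = (3/2)(−2z^3 + 20z^2 − 34z − 56) + (−18z^2 + 54z + 72)
  −2z^3 + 20z^2 − 34z − 56 = ((1/9)z − 7/9)(−18z^2 + 54z + 72) + (0)
Last nonzero remainder: −18z^2 + 54z + 72. Dividing through by −18 gives the monic gcd z^2 − 3z − 4.

z^2 − 3z − 4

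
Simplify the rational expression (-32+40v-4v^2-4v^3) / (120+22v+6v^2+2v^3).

Repeated division with remainder:
  -4v^3-4v^2+40v-32 = (-2)(2v^3+6v^2+22v+120) + (8v^2+84v+208)
  2v^3+6v^2+22v+120 = ((1/4)v-15/8)(8v^2+84v+208) + ((255/2)v+510)
  8v^2+84v+208 = ((16/255)v+104/255)((255/2)v+510) + (0)
Last nonzero remainder: (255/2)v+510. Dividing through by 255/2 gives the monic gcd v+4.
Cancel v+4 from numerator and denominator to get the reduced form.

(-4+6v-2v^2)/(15-v+v^2)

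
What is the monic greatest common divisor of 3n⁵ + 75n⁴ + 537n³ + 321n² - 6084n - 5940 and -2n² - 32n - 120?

n² + 16n + 60

Euclidean algorithm in ℚ[n]:
  3n⁵ + 75n⁴ + 537n³ + 321n² - 6084n - 5940 = (-(3/2)n³ - (27/2)n² + (75/2)n + 99/2)(-2n² - 32n - 120) + (0)
Last nonzero remainder: -2n² - 32n - 120. Dividing through by -2 gives the monic gcd n² + 16n + 60.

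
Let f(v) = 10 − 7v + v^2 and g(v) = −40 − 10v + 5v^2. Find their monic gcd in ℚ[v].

1

Apply the Euclidean algorithm:
  v^2 − 7v + 10 = (1/5)(5v^2 − 10v − 40) + (−5v + 18)
  5v^2 − 10v − 40 = (−v − 8/5)(−5v + 18) + (−56/5)
  −5v + 18 = ((25/56)v − 45/28)(−56/5) + (0)
The last nonzero remainder is the constant −56/5, so the polynomials are coprime and gcd = 1.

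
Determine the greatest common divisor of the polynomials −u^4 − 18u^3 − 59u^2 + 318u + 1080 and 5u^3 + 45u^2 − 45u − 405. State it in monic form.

Apply the Euclidean algorithm:
  −u^4 − 18u^3 − 59u^2 + 318u + 1080 = (−(1/5)u − 9/5)(5u^3 + 45u^2 − 45u − 405) + (13u^2 + 156u + 351)
  5u^3 + 45u^2 − 45u − 405 = ((5/13)u − 15/13)(13u^2 + 156u + 351) + (0)
Last nonzero remainder: 13u^2 + 156u + 351. Dividing through by 13 gives the monic gcd u^2 + 12u + 27.

u^2 + 12u + 27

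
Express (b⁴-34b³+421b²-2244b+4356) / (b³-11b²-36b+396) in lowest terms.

Repeated division with remainder:
  b⁴-34b³+421b²-2244b+4356 = (b-23)(b³-11b²-36b+396) + (204b²-3468b+13464)
  b³-11b²-36b+396 = ((1/204)b+1/34)(204b²-3468b+13464) + (0)
Last nonzero remainder: 204b²-3468b+13464. Dividing through by 204 gives the monic gcd b²-17b+66.
Cancel b²-17b+66 from numerator and denominator to get the reduced form.

(b²-17b+66)/(b+6)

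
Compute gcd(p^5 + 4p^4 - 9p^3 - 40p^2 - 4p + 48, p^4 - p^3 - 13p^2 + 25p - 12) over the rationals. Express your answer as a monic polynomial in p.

Repeated division with remainder:
  p^5 + 4p^4 - 9p^3 - 40p^2 - 4p + 48 = (p + 5)(p^4 - p^3 - 13p^2 + 25p - 12) + (9p^3 - 117p + 108)
  p^4 - p^3 - 13p^2 + 25p - 12 = ((1/9)p - 1/9)(9p^3 - 117p + 108) + (0)
Last nonzero remainder: 9p^3 - 117p + 108. Dividing through by 9 gives the monic gcd p^3 - 13p + 12.

p^3 - 13p + 12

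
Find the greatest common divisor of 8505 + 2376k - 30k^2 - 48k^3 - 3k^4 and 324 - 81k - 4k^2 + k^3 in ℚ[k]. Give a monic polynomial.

9 + k

Apply the Euclidean algorithm:
  -3k^4 - 48k^3 - 30k^2 + 2376k + 8505 = (-3k - 60)(k^3 - 4k^2 - 81k + 324) + (-513k^2 - 1512k + 27945)
  k^3 - 4k^2 - 81k + 324 = (-(1/513)k + 44/3249)(-513k^2 - 1512k + 27945) + (-(2184/361)k - 19656/361)
  -513k^2 - 1512k + 27945 = ((61731/728)k - 373635/728)(-(2184/361)k - 19656/361) + (0)
Last nonzero remainder: -(2184/361)k - 19656/361. Dividing through by -2184/361 gives the monic gcd k + 9.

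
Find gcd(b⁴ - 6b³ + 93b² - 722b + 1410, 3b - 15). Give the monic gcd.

By polynomial division,
  b⁴ - 6b³ + 93b² - 722b + 1410 = ((1/3)b³ - (1/3)b² + (88/3)b - 94)(3b - 15) + (0)
Last nonzero remainder: 3b - 15. Dividing through by 3 gives the monic gcd b - 5.

b - 5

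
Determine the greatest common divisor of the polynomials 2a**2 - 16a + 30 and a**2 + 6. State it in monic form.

Repeated division with remainder:
  2a**2 - 16a + 30 = (2)(a**2 + 6) + (-16a + 18)
  a**2 + 6 = (-(1/16)a - 9/128)(-16a + 18) + (465/64)
  -16a + 18 = (-(1024/465)a + 384/155)(465/64) + (0)
The last nonzero remainder is the constant 465/64, so the polynomials are coprime and gcd = 1.

1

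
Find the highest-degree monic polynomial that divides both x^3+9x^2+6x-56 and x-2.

Repeated division with remainder:
  x^3+9x^2+6x-56 = (x^2+11x+28)(x-2) + (0)
The last nonzero remainder x-2 is already monic.

x-2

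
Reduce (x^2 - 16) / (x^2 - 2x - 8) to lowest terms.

(x + 4)/(x + 2)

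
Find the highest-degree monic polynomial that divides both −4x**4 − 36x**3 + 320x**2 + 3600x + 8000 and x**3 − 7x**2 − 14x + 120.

By polynomial division,
  −4x**4 − 36x**3 + 320x**2 + 3600x + 8000 = (−4x − 64)(x**3 − 7x**2 − 14x + 120) + (−184x**2 + 3184x + 15680)
  x**3 − 7x**2 − 14x + 120 = (−(1/184)x − 237/4232)(−184x**2 + 3184x + 15680) + ((132000/529)x + 528000/529)
  −184x**2 + 3184x + 15680 = (−(12167/16500)x + 25921/1650)((132000/529)x + 528000/529) + (0)
Last nonzero remainder: (132000/529)x + 528000/529. Dividing through by 132000/529 gives the monic gcd x + 4.

x + 4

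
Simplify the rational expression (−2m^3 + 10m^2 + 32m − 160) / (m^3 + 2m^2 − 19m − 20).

Euclidean algorithm in ℚ[m]:
  −2m^3 + 10m^2 + 32m − 160 = (−2)(m^3 + 2m^2 − 19m − 20) + (14m^2 − 6m − 200)
  m^3 + 2m^2 − 19m − 20 = ((1/14)m + 17/98)(14m^2 − 6m − 200) + (−(180/49)m + 720/49)
  14m^2 − 6m − 200 = (−(343/90)m − 245/18)(−(180/49)m + 720/49) + (0)
Last nonzero remainder: −(180/49)m + 720/49. Dividing through by −180/49 gives the monic gcd m − 4.
Cancel m − 4 from numerator and denominator to get the reduced form.

(−2m^2 + 2m + 40)/(m^2 + 6m + 5)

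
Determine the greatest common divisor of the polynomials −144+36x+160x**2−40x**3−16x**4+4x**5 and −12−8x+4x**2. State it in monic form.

Apply the Euclidean algorithm:
  4x**5−16x**4−40x**3+160x**2+36x−144 = (x**3−2x**2−11x+12)(4x**2−8x−12) + (0)
Last nonzero remainder: 4x**2−8x−12. Dividing through by 4 gives the monic gcd x**2−2x−3.

−3−2x+x**2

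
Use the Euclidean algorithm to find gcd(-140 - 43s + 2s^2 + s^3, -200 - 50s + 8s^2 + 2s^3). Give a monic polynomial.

By polynomial division,
  s^3 + 2s^2 - 43s - 140 = (1/2)(2s^3 + 8s^2 - 50s - 200) + (-2s^2 - 18s - 40)
  2s^3 + 8s^2 - 50s - 200 = (-s + 5)(-2s^2 - 18s - 40) + (0)
Last nonzero remainder: -2s^2 - 18s - 40. Dividing through by -2 gives the monic gcd s^2 + 9s + 20.

20 + 9s + s^2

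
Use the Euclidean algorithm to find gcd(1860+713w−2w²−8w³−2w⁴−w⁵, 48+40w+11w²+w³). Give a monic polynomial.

Apply the Euclidean algorithm:
  −w⁵−2w⁴−8w³−2w²+713w+1860 = (−w²+9w−67)(w³+11w²+40w+48) + (423w²+2961w+5076)
  w³+11w²+40w+48 = ((1/423)w+4/423)(423w²+2961w+5076) + (0)
Last nonzero remainder: 423w²+2961w+5076. Dividing through by 423 gives the monic gcd w²+7w+12.

12+7w+w²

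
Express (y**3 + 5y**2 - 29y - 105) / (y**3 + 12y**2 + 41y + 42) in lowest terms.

(y - 5)/(y + 2)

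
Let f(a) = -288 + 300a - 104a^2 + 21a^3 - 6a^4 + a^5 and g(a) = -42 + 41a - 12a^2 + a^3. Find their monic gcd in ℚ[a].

6 - 5a + a^2

By polynomial division,
  a^5 - 6a^4 + 21a^3 - 104a^2 + 300a - 288 = (a^2 + 6a + 52)(a^3 - 12a^2 + 41a - 42) + (316a^2 - 1580a + 1896)
  a^3 - 12a^2 + 41a - 42 = ((1/316)a - 7/316)(316a^2 - 1580a + 1896) + (0)
Last nonzero remainder: 316a^2 - 1580a + 1896. Dividing through by 316 gives the monic gcd a^2 - 5a + 6.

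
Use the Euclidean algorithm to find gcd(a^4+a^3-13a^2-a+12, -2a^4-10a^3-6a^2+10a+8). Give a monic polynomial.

a^3+4a^2-a-4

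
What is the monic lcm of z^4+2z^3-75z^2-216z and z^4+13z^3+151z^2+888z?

z^6+7z^5+46z^4-369z^3-9405z^2-23976z

By polynomial division,
  z^4+2z^3-75z^2-216z = (z^4+13z^3+151z^2+888z) + (-11z^3-226z^2-1104z)
  z^4+13z^3+151z^2+888z = (-(1/11)z+83/121)(-11z^3-226z^2-1104z) + ((24885/121)z^2+(199080/121)z)
  -11z^3-226z^2-1104z = (-(1331/24885)z-5566/8295)((24885/121)z^2+(199080/121)z) + (0)
Last nonzero remainder: (24885/121)z^2+(199080/121)z. Dividing through by 24885/121 gives the monic gcd z^2+8z.
Then lcm(f, g) = f·g / gcd(f, g); expanding and making the result monic gives the answer.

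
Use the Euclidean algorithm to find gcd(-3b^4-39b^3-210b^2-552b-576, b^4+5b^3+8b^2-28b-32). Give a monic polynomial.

Euclidean algorithm in ℚ[b]:
  -3b^4-39b^3-210b^2-552b-576 = (-3)(b^4+5b^3+8b^2-28b-32) + (-24b^3-186b^2-636b-672)
  b^4+5b^3+8b^2-28b-32 = (-(1/24)b+11/96)(-24b^3-186b^2-636b-672) + ((45/16)b^2+(135/8)b+45)
  -24b^3-186b^2-636b-672 = (-(128/15)b-224/15)((45/16)b^2+(135/8)b+45) + (0)
Last nonzero remainder: (45/16)b^2+(135/8)b+45. Dividing through by 45/16 gives the monic gcd b^2+6b+16.

b^2+6b+16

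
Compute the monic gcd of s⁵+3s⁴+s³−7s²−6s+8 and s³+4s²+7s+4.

By polynomial division,
  s⁵+3s⁴+s³−7s²−6s+8 = (s²−s−2)(s³+4s²+7s+4) + (4s²+12s+16)
  s³+4s²+7s+4 = ((1/4)s+1/4)(4s²+12s+16) + (0)
Last nonzero remainder: 4s²+12s+16. Dividing through by 4 gives the monic gcd s²+3s+4.

s²+3s+4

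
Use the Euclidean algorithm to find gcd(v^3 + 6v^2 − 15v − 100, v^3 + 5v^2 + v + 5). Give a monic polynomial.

Apply the Euclidean algorithm:
  v^3 + 6v^2 − 15v − 100 = (v^3 + 5v^2 + v + 5) + (v^2 − 16v − 105)
  v^3 + 5v^2 + v + 5 = (v + 21)(v^2 − 16v − 105) + (442v + 2210)
  v^2 − 16v − 105 = ((1/442)v − 21/442)(442v + 2210) + (0)
Last nonzero remainder: 442v + 2210. Dividing through by 442 gives the monic gcd v + 5.

v + 5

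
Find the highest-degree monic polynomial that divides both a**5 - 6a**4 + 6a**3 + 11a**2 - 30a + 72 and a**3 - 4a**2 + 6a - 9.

By polynomial division,
  a**5 - 6a**4 + 6a**3 + 11a**2 - 30a + 72 = (a**2 - 2a - 8)(a**3 - 4a**2 + 6a - 9) + (0)
The last nonzero remainder a**3 - 4a**2 + 6a - 9 is already monic.

a**3 - 4a**2 + 6a - 9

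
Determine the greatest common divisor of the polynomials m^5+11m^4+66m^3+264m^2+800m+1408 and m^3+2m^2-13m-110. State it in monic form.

By polynomial division,
  m^5+11m^4+66m^3+264m^2+800m+1408 = (m^2+9m+61)(m^3+2m^2-13m-110) + (369m^2+2583m+8118)
  m^3+2m^2-13m-110 = ((1/369)m-5/369)(369m^2+2583m+8118) + (0)
Last nonzero remainder: 369m^2+2583m+8118. Dividing through by 369 gives the monic gcd m^2+7m+22.

m^2+7m+22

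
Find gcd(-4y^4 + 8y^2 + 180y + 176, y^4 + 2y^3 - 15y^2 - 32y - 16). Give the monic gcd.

y^2 - 3y - 4

Repeated division with remainder:
  -4y^4 + 8y^2 + 180y + 176 = (-4)(y^4 + 2y^3 - 15y^2 - 32y - 16) + (8y^3 - 52y^2 + 52y + 112)
  y^4 + 2y^3 - 15y^2 - 32y - 16 = ((1/8)y + 17/16)(8y^3 - 52y^2 + 52y + 112) + ((135/4)y^2 - (405/4)y - 135)
  8y^3 - 52y^2 + 52y + 112 = ((32/135)y - 112/135)((135/4)y^2 - (405/4)y - 135) + (0)
Last nonzero remainder: (135/4)y^2 - (405/4)y - 135. Dividing through by 135/4 gives the monic gcd y^2 - 3y - 4.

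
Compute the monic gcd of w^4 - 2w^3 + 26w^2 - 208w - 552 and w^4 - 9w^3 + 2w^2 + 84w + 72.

w^2 - 4w - 12

Euclidean algorithm in ℚ[w]:
  w^4 - 2w^3 + 26w^2 - 208w - 552 = (w^4 - 9w^3 + 2w^2 + 84w + 72) + (7w^3 + 24w^2 - 292w - 624)
  w^4 - 9w^3 + 2w^2 + 84w + 72 = ((1/7)w - 87/49)(7w^3 + 24w^2 - 292w - 624) + ((4230/49)w^2 - (16920/49)w - 50760/49)
  7w^3 + 24w^2 - 292w - 624 = ((343/4230)w + 1274/2115)((4230/49)w^2 - (16920/49)w - 50760/49) + (0)
Last nonzero remainder: (4230/49)w^2 - (16920/49)w - 50760/49. Dividing through by 4230/49 gives the monic gcd w^2 - 4w - 12.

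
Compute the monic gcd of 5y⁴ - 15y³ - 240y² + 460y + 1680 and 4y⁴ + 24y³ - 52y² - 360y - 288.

y² + 2y - 24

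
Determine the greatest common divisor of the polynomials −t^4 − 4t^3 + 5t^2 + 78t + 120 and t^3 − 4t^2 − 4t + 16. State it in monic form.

t^2 − 2t − 8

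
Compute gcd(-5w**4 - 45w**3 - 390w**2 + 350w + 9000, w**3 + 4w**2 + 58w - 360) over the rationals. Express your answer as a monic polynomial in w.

w**3 + 4w**2 + 58w - 360

Repeated division with remainder:
  -5w**4 - 45w**3 - 390w**2 + 350w + 9000 = (-5w - 25)(w**3 + 4w**2 + 58w - 360) + (0)
The last nonzero remainder w**3 + 4w**2 + 58w - 360 is already monic.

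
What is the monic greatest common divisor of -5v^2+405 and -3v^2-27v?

v+9

By polynomial division,
  -5v^2+405 = (5/3)(-3v^2-27v) + (45v+405)
  -3v^2-27v = (-(1/15)v)(45v+405) + (0)
Last nonzero remainder: 45v+405. Dividing through by 45 gives the monic gcd v+9.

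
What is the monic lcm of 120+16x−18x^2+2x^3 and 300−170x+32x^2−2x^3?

Repeated division with remainder:
  2x^3−18x^2+16x+120 = (−1)(−2x^3+32x^2−170x+300) + (14x^2−154x+420)
  −2x^3+32x^2−170x+300 = (−(1/7)x+5/7)(14x^2−154x+420) + (0)
Last nonzero remainder: 14x^2−154x+420. Dividing through by 14 gives the monic gcd x^2−11x+30.
Then lcm(f, g) = f·g / gcd(f, g); expanding and making the result monic gives the answer.

−300+20x+53x^2−14x^3+x^4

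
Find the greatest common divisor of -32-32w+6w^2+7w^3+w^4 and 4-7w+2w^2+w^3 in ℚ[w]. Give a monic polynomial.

4+w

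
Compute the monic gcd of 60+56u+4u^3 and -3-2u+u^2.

1+u

Euclidean algorithm in ℚ[u]:
  4u^3+56u+60 = (4u+8)(u^2-2u-3) + (84u+84)
  u^2-2u-3 = ((1/84)u-1/28)(84u+84) + (0)
Last nonzero remainder: 84u+84. Dividing through by 84 gives the monic gcd u+1.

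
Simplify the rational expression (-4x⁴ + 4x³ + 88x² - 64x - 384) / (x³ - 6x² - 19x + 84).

(-4x² + 8x + 32)/(x - 7)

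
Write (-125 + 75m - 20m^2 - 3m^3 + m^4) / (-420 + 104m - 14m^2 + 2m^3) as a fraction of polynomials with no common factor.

(25 - 10m + 2m^2 + m^3)/(84 - 4m + 2m^2)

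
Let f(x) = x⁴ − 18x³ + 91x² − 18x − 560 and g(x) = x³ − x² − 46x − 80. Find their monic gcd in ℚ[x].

x² − 6x − 16

Repeated division with remainder:
  x⁴ − 18x³ + 91x² − 18x − 560 = (x − 17)(x³ − x² − 46x − 80) + (120x² − 720x − 1920)
  x³ − x² − 46x − 80 = ((1/120)x + 1/24)(120x² − 720x − 1920) + (0)
Last nonzero remainder: 120x² − 720x − 1920. Dividing through by 120 gives the monic gcd x² − 6x − 16.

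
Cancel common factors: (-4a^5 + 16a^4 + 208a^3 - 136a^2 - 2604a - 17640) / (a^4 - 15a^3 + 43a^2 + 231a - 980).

(-4a^3 - 40a^2 - 156a - 360)/(a^2 - a - 20)

Repeated division with remainder:
  -4a^5 + 16a^4 + 208a^3 - 136a^2 - 2604a - 17640 = (-4a - 44)(a^4 - 15a^3 + 43a^2 + 231a - 980) + (-280a^3 + 2680a^2 + 3640a - 60760)
  a^4 - 15a^3 + 43a^2 + 231a - 980 = (-(1/280)a + 19/980)(-280a^3 + 2680a^2 + 3640a - 60760) + ((198/49)a^2 - (396/7)a + 198)
  -280a^3 + 2680a^2 + 3640a - 60760 = (-(6860/99)a - 30380/99)((198/49)a^2 - (396/7)a + 198) + (0)
Last nonzero remainder: (198/49)a^2 - (396/7)a + 198. Dividing through by 198/49 gives the monic gcd a^2 - 14a + 49.
Cancel a^2 - 14a + 49 from numerator and denominator to get the reduced form.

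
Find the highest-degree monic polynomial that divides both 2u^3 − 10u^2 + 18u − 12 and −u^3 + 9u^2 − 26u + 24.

u − 2

Euclidean algorithm in ℚ[u]:
  2u^3 − 10u^2 + 18u − 12 = (−2)(−u^3 + 9u^2 − 26u + 24) + (8u^2 − 34u + 36)
  −u^3 + 9u^2 − 26u + 24 = (−(1/8)u + 19/32)(8u^2 − 34u + 36) + (−(21/16)u + 21/8)
  8u^2 − 34u + 36 = (−(128/21)u + 96/7)(−(21/16)u + 21/8) + (0)
Last nonzero remainder: −(21/16)u + 21/8. Dividing through by −21/16 gives the monic gcd u − 2.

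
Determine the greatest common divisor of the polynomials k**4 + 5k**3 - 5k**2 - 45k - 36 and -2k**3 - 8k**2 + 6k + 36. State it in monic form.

By polynomial division,
  k**4 + 5k**3 - 5k**2 - 45k - 36 = (-(1/2)k - 1/2)(-2k**3 - 8k**2 + 6k + 36) + (-6k**2 - 24k - 18)
  -2k**3 - 8k**2 + 6k + 36 = ((1/3)k)(-6k**2 - 24k - 18) + (12k + 36)
  -6k**2 - 24k - 18 = (-(1/2)k - 1/2)(12k + 36) + (0)
Last nonzero remainder: 12k + 36. Dividing through by 12 gives the monic gcd k + 3.

k + 3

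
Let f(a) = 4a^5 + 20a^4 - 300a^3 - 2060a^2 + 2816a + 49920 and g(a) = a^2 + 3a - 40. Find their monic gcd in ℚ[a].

Apply the Euclidean algorithm:
  4a^5 + 20a^4 - 300a^3 - 2060a^2 + 2816a + 49920 = (4a^3 + 8a^2 - 164a - 1248)(a^2 + 3a - 40) + (0)
The last nonzero remainder a^2 + 3a - 40 is already monic.

a^2 + 3a - 40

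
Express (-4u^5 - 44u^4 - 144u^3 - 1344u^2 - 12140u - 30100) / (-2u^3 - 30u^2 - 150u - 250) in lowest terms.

(2u^3 + 2u^2 + 2u + 602)/(u + 5)

Euclidean algorithm in ℚ[u]:
  -4u^5 - 44u^4 - 144u^3 - 1344u^2 - 12140u - 30100 = (2u^2 - 8u + 42)(-2u^3 - 30u^2 - 150u - 250) + (-784u^2 - 7840u - 19600)
  -2u^3 - 30u^2 - 150u - 250 = ((1/392)u + 5/392)(-784u^2 - 7840u - 19600) + (0)
Last nonzero remainder: -784u^2 - 7840u - 19600. Dividing through by -784 gives the monic gcd u^2 + 10u + 25.
Cancel u^2 + 10u + 25 from numerator and denominator to get the reduced form.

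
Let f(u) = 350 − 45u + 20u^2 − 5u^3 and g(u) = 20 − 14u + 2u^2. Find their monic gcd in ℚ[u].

Apply the Euclidean algorithm:
  −5u^3 + 20u^2 − 45u + 350 = (−(5/2)u − 15/2)(2u^2 − 14u + 20) + (−100u + 500)
  2u^2 − 14u + 20 = (−(1/50)u + 1/25)(−100u + 500) + (0)
Last nonzero remainder: −100u + 500. Dividing through by −100 gives the monic gcd u − 5.

−5 + u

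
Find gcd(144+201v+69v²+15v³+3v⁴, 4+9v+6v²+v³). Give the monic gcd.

1+v

Apply the Euclidean algorithm:
  3v⁴+15v³+69v²+201v+144 = (3v−3)(v³+6v²+9v+4) + (60v²+216v+156)
  v³+6v²+9v+4 = ((1/60)v+1/25)(60v²+216v+156) + (−(56/25)v−56/25)
  60v²+216v+156 = (−(375/14)v−975/14)(−(56/25)v−56/25) + (0)
Last nonzero remainder: −(56/25)v−56/25. Dividing through by −56/25 gives the monic gcd v+1.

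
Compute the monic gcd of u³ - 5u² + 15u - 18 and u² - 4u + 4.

u - 2

Repeated division with remainder:
  u³ - 5u² + 15u - 18 = (u - 1)(u² - 4u + 4) + (7u - 14)
  u² - 4u + 4 = ((1/7)u - 2/7)(7u - 14) + (0)
Last nonzero remainder: 7u - 14. Dividing through by 7 gives the monic gcd u - 2.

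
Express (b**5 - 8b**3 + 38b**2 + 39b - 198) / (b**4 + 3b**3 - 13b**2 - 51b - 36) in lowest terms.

By polynomial division,
  b**5 - 8b**3 + 38b**2 + 39b - 198 = (b - 3)(b**4 + 3b**3 - 13b**2 - 51b - 36) + (14b**3 + 50b**2 - 78b - 306)
  b**4 + 3b**3 - 13b**2 - 51b - 36 = ((1/14)b - 2/49)(14b**3 + 50b**2 - 78b - 306) + (-(264/49)b**2 - (1584/49)b - 2376/49)
  14b**3 + 50b**2 - 78b - 306 = (-(343/132)b + 833/132)(-(264/49)b**2 - (1584/49)b - 2376/49) + (0)
Last nonzero remainder: -(264/49)b**2 - (1584/49)b - 2376/49. Dividing through by -264/49 gives the monic gcd b**2 + 6b + 9.
Cancel b**2 + 6b + 9 from numerator and denominator to get the reduced form.

(b**3 - 6b**2 + 19b - 22)/(b**2 - 3b - 4)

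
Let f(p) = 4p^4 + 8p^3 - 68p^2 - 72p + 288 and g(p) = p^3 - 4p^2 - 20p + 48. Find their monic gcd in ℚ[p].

By polynomial division,
  4p^4 + 8p^3 - 68p^2 - 72p + 288 = (4p + 24)(p^3 - 4p^2 - 20p + 48) + (108p^2 + 216p - 864)
  p^3 - 4p^2 - 20p + 48 = ((1/108)p - 1/18)(108p^2 + 216p - 864) + (0)
Last nonzero remainder: 108p^2 + 216p - 864. Dividing through by 108 gives the monic gcd p^2 + 2p - 8.

p^2 + 2p - 8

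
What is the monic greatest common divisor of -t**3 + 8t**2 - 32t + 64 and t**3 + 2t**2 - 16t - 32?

t - 4

Euclidean algorithm in ℚ[t]:
  -t**3 + 8t**2 - 32t + 64 = (-1)(t**3 + 2t**2 - 16t - 32) + (10t**2 - 48t + 32)
  t**3 + 2t**2 - 16t - 32 = ((1/10)t + 17/25)(10t**2 - 48t + 32) + ((336/25)t - 1344/25)
  10t**2 - 48t + 32 = ((125/168)t - 25/42)((336/25)t - 1344/25) + (0)
Last nonzero remainder: (336/25)t - 1344/25. Dividing through by 336/25 gives the monic gcd t - 4.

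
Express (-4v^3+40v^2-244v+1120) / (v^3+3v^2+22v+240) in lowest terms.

(-4v+28)/(v+6)

Euclidean algorithm in ℚ[v]:
  -4v^3+40v^2-244v+1120 = (-4)(v^3+3v^2+22v+240) + (52v^2-156v+2080)
  v^3+3v^2+22v+240 = ((1/52)v+3/26)(52v^2-156v+2080) + (0)
Last nonzero remainder: 52v^2-156v+2080. Dividing through by 52 gives the monic gcd v^2-3v+40.
Cancel v^2-3v+40 from numerator and denominator to get the reduced form.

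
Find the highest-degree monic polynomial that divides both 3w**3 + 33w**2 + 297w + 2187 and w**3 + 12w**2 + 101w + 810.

w**2 + 2w + 81

Euclidean algorithm in ℚ[w]:
  3w**3 + 33w**2 + 297w + 2187 = (3)(w**3 + 12w**2 + 101w + 810) + (-3w**2 - 6w - 243)
  w**3 + 12w**2 + 101w + 810 = (-(1/3)w - 10/3)(-3w**2 - 6w - 243) + (0)
Last nonzero remainder: -3w**2 - 6w - 243. Dividing through by -3 gives the monic gcd w**2 + 2w + 81.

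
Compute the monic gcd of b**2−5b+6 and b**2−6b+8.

b−2

By polynomial division,
  b**2−5b+6 = (b**2−6b+8) + (b−2)
  b**2−6b+8 = (b−4)(b−2) + (0)
The last nonzero remainder b−2 is already monic.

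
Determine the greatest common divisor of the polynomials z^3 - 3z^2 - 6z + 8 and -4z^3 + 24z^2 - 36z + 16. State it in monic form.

z^2 - 5z + 4

Apply the Euclidean algorithm:
  z^3 - 3z^2 - 6z + 8 = (-1/4)(-4z^3 + 24z^2 - 36z + 16) + (3z^2 - 15z + 12)
  -4z^3 + 24z^2 - 36z + 16 = (-(4/3)z + 4/3)(3z^2 - 15z + 12) + (0)
Last nonzero remainder: 3z^2 - 15z + 12. Dividing through by 3 gives the monic gcd z^2 - 5z + 4.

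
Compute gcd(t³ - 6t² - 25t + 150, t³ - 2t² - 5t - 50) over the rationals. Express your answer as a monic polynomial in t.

t - 5

Apply the Euclidean algorithm:
  t³ - 6t² - 25t + 150 = (t³ - 2t² - 5t - 50) + (-4t² - 20t + 200)
  t³ - 2t² - 5t - 50 = (-(1/4)t + 7/4)(-4t² - 20t + 200) + (80t - 400)
  -4t² - 20t + 200 = (-(1/20)t - 1/2)(80t - 400) + (0)
Last nonzero remainder: 80t - 400. Dividing through by 80 gives the monic gcd t - 5.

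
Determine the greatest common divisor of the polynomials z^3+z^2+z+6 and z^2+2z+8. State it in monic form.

1

Euclidean algorithm in ℚ[z]:
  z^3+z^2+z+6 = (z−1)(z^2+2z+8) + (−5z+14)
  z^2+2z+8 = (−(1/5)z−24/25)(−5z+14) + (536/25)
  −5z+14 = (−(125/536)z+175/268)(536/25) + (0)
The last nonzero remainder is the constant 536/25, so the polynomials are coprime and gcd = 1.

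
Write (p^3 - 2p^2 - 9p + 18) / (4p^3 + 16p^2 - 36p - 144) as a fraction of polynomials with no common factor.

By polynomial division,
  p^3 - 2p^2 - 9p + 18 = (1/4)(4p^3 + 16p^2 - 36p - 144) + (-6p^2 + 54)
  4p^3 + 16p^2 - 36p - 144 = (-(2/3)p - 8/3)(-6p^2 + 54) + (0)
Last nonzero remainder: -6p^2 + 54. Dividing through by -6 gives the monic gcd p^2 - 9.
Cancel p^2 - 9 from numerator and denominator to get the reduced form.

(p - 2)/(4p + 16)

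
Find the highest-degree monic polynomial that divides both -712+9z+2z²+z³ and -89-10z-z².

89+10z+z²

By polynomial division,
  z³+2z²+9z-712 = (-z+8)(-z²-10z-89) + (0)
Last nonzero remainder: -z²-10z-89. Dividing through by -1 gives the monic gcd z²+10z+89.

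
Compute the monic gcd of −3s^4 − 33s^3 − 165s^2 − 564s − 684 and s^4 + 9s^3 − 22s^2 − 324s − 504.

By polynomial division,
  −3s^4 − 33s^3 − 165s^2 − 564s − 684 = (−3)(s^4 + 9s^3 − 22s^2 − 324s − 504) + (−6s^3 − 231s^2 − 1536s − 2196)
  s^4 + 9s^3 − 22s^2 − 324s − 504 = (−(1/6)s + 59/12)(−6s^3 − 231s^2 − 1536s − 2196) + ((3431/4)s^2 + 6862s + 10293)
  −6s^3 − 231s^2 − 1536s − 2196 = (−(24/3431)s − 732/3431)((3431/4)s^2 + 6862s + 10293) + (0)
Last nonzero remainder: (3431/4)s^2 + 6862s + 10293. Dividing through by 3431/4 gives the monic gcd s^2 + 8s + 12.

s^2 + 8s + 12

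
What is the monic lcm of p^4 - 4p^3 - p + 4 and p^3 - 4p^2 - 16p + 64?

p^6 - 4p^5 - 16p^4 + 63p^3 + 4p^2 + 16p - 64

By polynomial division,
  p^4 - 4p^3 - p + 4 = (p)(p^3 - 4p^2 - 16p + 64) + (16p^2 - 65p + 4)
  p^3 - 4p^2 - 16p + 64 = ((1/16)p + 1/256)(16p^2 - 65p + 4) + (-(4095/256)p + 4095/64)
  16p^2 - 65p + 4 = (-(4096/4095)p + 256/4095)(-(4095/256)p + 4095/64) + (0)
Last nonzero remainder: -(4095/256)p + 4095/64. Dividing through by -4095/256 gives the monic gcd p - 4.
Then lcm(f, g) = f·g / gcd(f, g); expanding and making the result monic gives the answer.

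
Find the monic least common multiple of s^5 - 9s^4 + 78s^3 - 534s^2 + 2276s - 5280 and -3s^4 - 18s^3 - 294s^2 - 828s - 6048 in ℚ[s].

s^7 - 5s^6 + 84s^5 - 600s^4 + 3416s^3 - 18604s^2 + 74472s - 221760

Euclidean algorithm in ℚ[s]:
  s^5 - 9s^4 + 78s^3 - 534s^2 + 2276s - 5280 = (-(1/3)s + 5)(-3s^4 - 18s^3 - 294s^2 - 828s - 6048) + (70s^3 + 660s^2 + 4400s + 24960)
  -3s^4 - 18s^3 - 294s^2 - 828s - 6048 = (-(3/70)s + 36/245)(70s^3 + 660s^2 + 4400s + 24960) + (-(9918/49)s^2 - (19836/49)s - 476064/49)
  70s^3 + 660s^2 + 4400s + 24960 = (-(1715/4959)s - 12740/4959)(-(9918/49)s^2 - (19836/49)s - 476064/49) + (0)
Last nonzero remainder: -(9918/49)s^2 - (19836/49)s - 476064/49. Dividing through by -9918/49 gives the monic gcd s^2 + 2s + 48.
Then lcm(f, g) = f·g / gcd(f, g); expanding and making the result monic gives the answer.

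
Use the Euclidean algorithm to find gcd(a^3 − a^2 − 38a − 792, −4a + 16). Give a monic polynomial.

Euclidean algorithm in ℚ[a]:
  a^3 − a^2 − 38a − 792 = (−(1/4)a^2 − (3/4)a + 13/2)(−4a + 16) + (−896)
  −4a + 16 = ((1/224)a − 1/56)(−896) + (0)
The last nonzero remainder is the constant −896, so the polynomials are coprime and gcd = 1.

1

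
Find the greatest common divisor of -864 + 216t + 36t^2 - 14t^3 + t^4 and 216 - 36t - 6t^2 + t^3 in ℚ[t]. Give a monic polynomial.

Repeated division with remainder:
  t^4 - 14t^3 + 36t^2 + 216t - 864 = (t - 8)(t^3 - 6t^2 - 36t + 216) + (24t^2 - 288t + 864)
  t^3 - 6t^2 - 36t + 216 = ((1/24)t + 1/4)(24t^2 - 288t + 864) + (0)
Last nonzero remainder: 24t^2 - 288t + 864. Dividing through by 24 gives the monic gcd t^2 - 12t + 36.

36 - 12t + t^2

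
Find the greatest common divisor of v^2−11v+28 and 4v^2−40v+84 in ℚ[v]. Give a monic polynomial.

v−7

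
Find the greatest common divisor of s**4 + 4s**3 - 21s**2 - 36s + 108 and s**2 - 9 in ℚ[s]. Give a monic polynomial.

s**2 - 9

Euclidean algorithm in ℚ[s]:
  s**4 + 4s**3 - 21s**2 - 36s + 108 = (s**2 + 4s - 12)(s**2 - 9) + (0)
The last nonzero remainder s**2 - 9 is already monic.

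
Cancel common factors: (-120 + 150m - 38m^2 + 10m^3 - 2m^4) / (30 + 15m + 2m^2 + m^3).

(-8 + 10m - 2m^2)/(2 + m)

Repeated division with remainder:
  -2m^4 + 10m^3 - 38m^2 + 150m - 120 = (-2m + 14)(m^3 + 2m^2 + 15m + 30) + (-36m^2 - 540)
  m^3 + 2m^2 + 15m + 30 = (-(1/36)m - 1/18)(-36m^2 - 540) + (0)
Last nonzero remainder: -36m^2 - 540. Dividing through by -36 gives the monic gcd m^2 + 15.
Cancel m^2 + 15 from numerator and denominator to get the reduced form.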